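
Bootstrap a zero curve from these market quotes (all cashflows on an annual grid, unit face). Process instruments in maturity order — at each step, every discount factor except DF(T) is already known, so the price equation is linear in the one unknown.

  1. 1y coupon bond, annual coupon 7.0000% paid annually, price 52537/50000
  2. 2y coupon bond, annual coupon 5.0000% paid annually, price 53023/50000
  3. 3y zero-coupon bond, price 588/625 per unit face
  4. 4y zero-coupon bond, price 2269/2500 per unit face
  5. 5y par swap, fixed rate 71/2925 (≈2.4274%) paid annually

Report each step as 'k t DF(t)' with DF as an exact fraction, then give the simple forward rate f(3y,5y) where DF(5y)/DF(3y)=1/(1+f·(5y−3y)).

1 1 491/500
2 2 602/625
3 3 588/625
4 4 2269/2500
5 5 554/625
f(3y,5y) = ((588/625)/(554/625) − 1)/(2) = 17/554 ≈ 3.0686%

step 1 [1y] bond c/1=7/100: DF=(52537/50000 − 7/100·(0))/(1+7/100) = 491/500 ≈ 0.982000
step 2 [2y] bond c/1=1/20: DF=(53023/50000 − 1/20·(0.982000))/(1+1/20) = 602/625 ≈ 0.963200
step 3 [3y] zero: DF = P = 588/625 ≈ 0.940800
step 4 [4y] zero: DF = P = 2269/2500 ≈ 0.907600
step 5 [5y] swap r/1=71/2925: DF=(1 − 71/2925·(0.982000+0.963200+0.940800+0.907600))/(1+71/2925) = 554/625 ≈ 0.886400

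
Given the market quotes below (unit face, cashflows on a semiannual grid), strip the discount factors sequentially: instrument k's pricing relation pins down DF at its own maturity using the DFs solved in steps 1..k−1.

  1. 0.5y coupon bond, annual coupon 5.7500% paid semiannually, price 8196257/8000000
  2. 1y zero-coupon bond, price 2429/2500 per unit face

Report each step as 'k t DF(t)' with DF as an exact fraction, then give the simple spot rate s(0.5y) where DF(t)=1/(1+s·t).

step 1 [0.5y] bond c/2=23/800: DF=(8196257/8000000 − 23/800·(0))/(1+23/800) = 9959/10000 ≈ 0.995900
step 2 [1y] zero: DF = P = 2429/2500 ≈ 0.971600

1 1/2 9959/10000
2 1 2429/2500
s(0.5y) = (1/(9959/10000) − 1)/(1/2) = 82/9959 ≈ 0.8234%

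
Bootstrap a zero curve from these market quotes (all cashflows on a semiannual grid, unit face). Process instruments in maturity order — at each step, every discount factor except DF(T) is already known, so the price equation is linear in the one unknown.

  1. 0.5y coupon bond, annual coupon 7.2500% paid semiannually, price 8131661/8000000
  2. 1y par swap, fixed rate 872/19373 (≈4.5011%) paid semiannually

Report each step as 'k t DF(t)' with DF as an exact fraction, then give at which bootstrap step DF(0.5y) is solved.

step 1 [0.5y] bond c/2=29/800: DF=(8131661/8000000 − 29/800·(0))/(1+29/800) = 9809/10000 ≈ 0.980900
step 2 [1y] swap r/2=436/19373: DF=(1 − 436/19373·(0.980900))/(1+436/19373) = 2391/2500 ≈ 0.956400

1 1/2 9809/10000
2 1 2391/2500
DF(0.5y) is solved at step 1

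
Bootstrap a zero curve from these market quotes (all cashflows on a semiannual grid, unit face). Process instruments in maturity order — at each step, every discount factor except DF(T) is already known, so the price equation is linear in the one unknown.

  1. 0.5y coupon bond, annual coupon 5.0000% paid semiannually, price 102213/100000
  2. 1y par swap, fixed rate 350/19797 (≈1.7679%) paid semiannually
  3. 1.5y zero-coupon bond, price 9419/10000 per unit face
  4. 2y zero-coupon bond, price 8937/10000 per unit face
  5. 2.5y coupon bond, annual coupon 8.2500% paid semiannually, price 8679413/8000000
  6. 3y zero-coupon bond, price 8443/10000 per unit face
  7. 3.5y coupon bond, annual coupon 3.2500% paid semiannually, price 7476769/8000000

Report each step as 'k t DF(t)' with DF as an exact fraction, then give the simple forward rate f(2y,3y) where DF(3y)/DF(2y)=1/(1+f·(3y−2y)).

step 1 [0.5y] bond c/2=1/40: DF=(102213/100000 − 1/40·(0))/(1+1/40) = 2493/2500 ≈ 0.997200
step 2 [1y] swap r/2=175/19797: DF=(1 − 175/19797·(0.997200))/(1+175/19797) = 393/400 ≈ 0.982500
step 3 [1.5y] zero: DF = P = 9419/10000 ≈ 0.941900
step 4 [2y] zero: DF = P = 8937/10000 ≈ 0.893700
step 5 [2.5y] bond c/2=33/800: DF=(8679413/8000000 − 33/800·(0.997200+0.982500+0.941900+0.893700))/(1+33/800) = 2227/2500 ≈ 0.890800
step 6 [3y] zero: DF = P = 8443/10000 ≈ 0.844300
step 7 [3.5y] bond c/2=13/800: DF=(7476769/8000000 − 13/800·(0.997200+0.982500+0.941900+0.893700+0.890800+0.844300))/(1+13/800) = 8309/10000 ≈ 0.830900

1 1/2 2493/2500
2 1 393/400
3 3/2 9419/10000
4 2 8937/10000
5 5/2 2227/2500
6 3 8443/10000
7 7/2 8309/10000
f(2y,3y) = ((8937/10000)/(8443/10000) − 1)/(1) = 494/8443 ≈ 5.8510%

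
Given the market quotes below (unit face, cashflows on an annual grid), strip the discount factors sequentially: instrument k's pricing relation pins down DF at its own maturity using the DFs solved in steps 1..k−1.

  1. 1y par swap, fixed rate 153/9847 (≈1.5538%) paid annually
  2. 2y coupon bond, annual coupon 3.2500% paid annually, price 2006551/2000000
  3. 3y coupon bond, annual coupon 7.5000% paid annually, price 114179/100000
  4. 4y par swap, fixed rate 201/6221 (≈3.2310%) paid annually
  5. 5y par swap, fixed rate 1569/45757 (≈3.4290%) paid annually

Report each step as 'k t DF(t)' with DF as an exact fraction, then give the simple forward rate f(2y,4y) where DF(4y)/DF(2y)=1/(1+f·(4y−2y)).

step 1 [1y] swap r/1=153/9847: DF=(1 − 153/9847·(0))/(1+153/9847) = 9847/10000 ≈ 0.984700
step 2 [2y] bond c/1=13/400: DF=(2006551/2000000 − 13/400·(0.984700))/(1+13/400) = 9407/10000 ≈ 0.940700
step 3 [3y] bond c/1=3/40: DF=(114179/100000 − 3/40·(0.984700+0.940700))/(1+3/40) = 4639/5000 ≈ 0.927800
step 4 [4y] swap r/1=201/6221: DF=(1 − 201/6221·(0.984700+0.940700+0.927800))/(1+201/6221) = 4397/5000 ≈ 0.879400
step 5 [5y] swap r/1=1569/45757: DF=(1 − 1569/45757·(0.984700+0.940700+0.927800+0.879400))/(1+1569/45757) = 8431/10000 ≈ 0.843100

1 1 9847/10000
2 2 9407/10000
3 3 4639/5000
4 4 4397/5000
5 5 8431/10000
f(2y,4y) = ((9407/10000)/(4397/5000) − 1)/(2) = 613/17588 ≈ 3.4853%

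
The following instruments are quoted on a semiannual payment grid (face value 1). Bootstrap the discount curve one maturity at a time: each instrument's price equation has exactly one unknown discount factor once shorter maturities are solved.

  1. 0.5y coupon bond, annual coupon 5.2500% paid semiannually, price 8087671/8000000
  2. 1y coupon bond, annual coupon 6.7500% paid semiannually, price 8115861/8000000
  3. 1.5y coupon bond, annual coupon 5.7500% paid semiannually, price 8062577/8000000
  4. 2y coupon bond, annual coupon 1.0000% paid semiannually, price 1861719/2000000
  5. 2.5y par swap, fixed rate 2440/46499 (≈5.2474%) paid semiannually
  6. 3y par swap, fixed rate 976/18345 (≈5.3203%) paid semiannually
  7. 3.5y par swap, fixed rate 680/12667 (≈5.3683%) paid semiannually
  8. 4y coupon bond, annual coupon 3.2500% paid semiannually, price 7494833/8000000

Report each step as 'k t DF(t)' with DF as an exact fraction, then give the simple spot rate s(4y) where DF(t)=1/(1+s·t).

step 1 [0.5y] bond c/2=21/800: DF=(8087671/8000000 − 21/800·(0))/(1+21/800) = 9851/10000 ≈ 0.985100
step 2 [1y] bond c/2=27/800: DF=(8115861/8000000 − 27/800·(0.985100))/(1+27/800) = 2373/2500 ≈ 0.949200
step 3 [1.5y] bond c/2=23/800: DF=(8062577/8000000 − 23/800·(0.985100+0.949200))/(1+23/800) = 1157/1250 ≈ 0.925600
step 4 [2y] bond c/2=1/200: DF=(1861719/2000000 − 1/200·(0.985100+0.949200+0.925600))/(1+1/200) = 114/125 ≈ 0.912000
step 5 [2.5y] swap r/2=1220/46499: DF=(1 − 1220/46499·(0.985100+0.949200+0.925600+0.912000))/(1+1220/46499) = 439/500 ≈ 0.878000
step 6 [3y] swap r/2=488/18345: DF=(1 − 488/18345·(0.985100+0.949200+0.925600+0.912000+0.878000))/(1+488/18345) = 1067/1250 ≈ 0.853600
step 7 [3.5y] swap r/2=340/12667: DF=(1 − 340/12667·(0.985100+0.949200+0.925600+0.912000+0.878000+0.853600))/(1+340/12667) = 83/100 ≈ 0.830000
step 8 [4y] bond c/2=13/800: DF=(7494833/8000000 − 13/800·(0.985100+0.949200+0.925600+0.912000+0.878000+0.853600+0.830000))/(1+13/800) = 4103/5000 ≈ 0.820600

1 1/2 9851/10000
2 1 2373/2500
3 3/2 1157/1250
4 2 114/125
5 5/2 439/500
6 3 1067/1250
7 7/2 83/100
8 4 4103/5000
s(4y) = (1/(4103/5000) − 1)/(4) = 897/16412 ≈ 5.4655%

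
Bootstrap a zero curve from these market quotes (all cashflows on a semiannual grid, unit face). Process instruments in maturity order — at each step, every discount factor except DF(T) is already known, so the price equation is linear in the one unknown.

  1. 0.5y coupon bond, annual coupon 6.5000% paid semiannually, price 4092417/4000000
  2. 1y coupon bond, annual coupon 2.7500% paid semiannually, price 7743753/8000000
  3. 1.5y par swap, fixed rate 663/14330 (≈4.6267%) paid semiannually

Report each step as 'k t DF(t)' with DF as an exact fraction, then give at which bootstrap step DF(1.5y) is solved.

1 1/2 9909/10000
2 1 4707/5000
3 3/2 9337/10000
DF(1.5y) is solved at step 3

step 1 [0.5y] bond c/2=13/400: DF=(4092417/4000000 − 13/400·(0))/(1+13/400) = 9909/10000 ≈ 0.990900
step 2 [1y] bond c/2=11/800: DF=(7743753/8000000 − 11/800·(0.990900))/(1+11/800) = 4707/5000 ≈ 0.941400
step 3 [1.5y] swap r/2=663/28660: DF=(1 − 663/28660·(0.990900+0.941400))/(1+663/28660) = 9337/10000 ≈ 0.933700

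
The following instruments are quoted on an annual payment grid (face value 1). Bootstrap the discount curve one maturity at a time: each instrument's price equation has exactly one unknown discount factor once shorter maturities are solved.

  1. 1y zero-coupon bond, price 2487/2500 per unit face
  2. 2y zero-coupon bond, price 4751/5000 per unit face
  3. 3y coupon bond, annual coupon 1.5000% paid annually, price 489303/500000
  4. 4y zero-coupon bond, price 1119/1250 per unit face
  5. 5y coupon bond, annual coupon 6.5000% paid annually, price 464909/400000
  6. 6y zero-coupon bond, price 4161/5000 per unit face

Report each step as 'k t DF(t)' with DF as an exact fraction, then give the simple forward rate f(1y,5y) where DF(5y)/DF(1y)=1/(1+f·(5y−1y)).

step 1 [1y] zero: DF = P = 2487/2500 ≈ 0.994800
step 2 [2y] zero: DF = P = 4751/5000 ≈ 0.950200
step 3 [3y] bond c/1=3/200: DF=(489303/500000 − 3/200·(0.994800+0.950200))/(1+3/200) = 4677/5000 ≈ 0.935400
step 4 [4y] zero: DF = P = 1119/1250 ≈ 0.895200
step 5 [5y] bond c/1=13/200: DF=(464909/400000 − 13/200·(0.994800+0.950200+0.935400+0.895200))/(1+13/200) = 8609/10000 ≈ 0.860900
step 6 [6y] zero: DF = P = 4161/5000 ≈ 0.832200

1 1 2487/2500
2 2 4751/5000
3 3 4677/5000
4 4 1119/1250
5 5 8609/10000
6 6 4161/5000
f(1y,5y) = ((2487/2500)/(8609/10000) − 1)/(4) = 1339/34436 ≈ 3.8884%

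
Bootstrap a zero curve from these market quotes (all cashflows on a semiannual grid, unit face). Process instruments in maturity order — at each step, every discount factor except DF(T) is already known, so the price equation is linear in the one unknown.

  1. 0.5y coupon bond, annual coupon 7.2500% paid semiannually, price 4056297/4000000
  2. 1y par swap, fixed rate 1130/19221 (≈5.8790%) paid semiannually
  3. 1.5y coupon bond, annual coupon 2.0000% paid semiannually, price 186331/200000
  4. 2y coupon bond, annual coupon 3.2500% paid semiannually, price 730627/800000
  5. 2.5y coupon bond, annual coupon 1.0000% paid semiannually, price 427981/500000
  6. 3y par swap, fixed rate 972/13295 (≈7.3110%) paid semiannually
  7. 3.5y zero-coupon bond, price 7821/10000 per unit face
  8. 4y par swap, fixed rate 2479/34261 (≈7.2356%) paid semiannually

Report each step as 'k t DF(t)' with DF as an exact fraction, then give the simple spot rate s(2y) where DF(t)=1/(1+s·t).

step 1 [0.5y] bond c/2=29/800: DF=(4056297/4000000 − 29/800·(0))/(1+29/800) = 4893/5000 ≈ 0.978600
step 2 [1y] swap r/2=565/19221: DF=(1 − 565/19221·(0.978600))/(1+565/19221) = 1887/2000 ≈ 0.943500
step 3 [1.5y] bond c/2=1/100: DF=(186331/200000 − 1/100·(0.978600+0.943500))/(1+1/100) = 4517/5000 ≈ 0.903400
step 4 [2y] bond c/2=13/800: DF=(730627/800000 − 13/800·(0.978600+0.943500+0.903400))/(1+13/800) = 1707/2000 ≈ 0.853500
step 5 [2.5y] bond c/2=1/200: DF=(427981/500000 − 1/200·(0.978600+0.943500+0.903400+0.853500))/(1+1/200) = 4167/5000 ≈ 0.833400
step 6 [3y] swap r/2=486/13295: DF=(1 − 486/13295·(0.978600+0.943500+0.903400+0.853500+0.833400))/(1+486/13295) = 1007/1250 ≈ 0.805600
step 7 [3.5y] zero: DF = P = 7821/10000 ≈ 0.782100
step 8 [4y] swap r/2=2479/68522: DF=(1 − 2479/68522·(0.978600+0.943500+0.903400+0.853500+0.833400+0.805600+0.782100))/(1+2479/68522) = 7521/10000 ≈ 0.752100

1 1/2 4893/5000
2 1 1887/2000
3 3/2 4517/5000
4 2 1707/2000
5 5/2 4167/5000
6 3 1007/1250
7 7/2 7821/10000
8 4 7521/10000
s(2y) = (1/(1707/2000) − 1)/(2) = 293/3414 ≈ 8.5823%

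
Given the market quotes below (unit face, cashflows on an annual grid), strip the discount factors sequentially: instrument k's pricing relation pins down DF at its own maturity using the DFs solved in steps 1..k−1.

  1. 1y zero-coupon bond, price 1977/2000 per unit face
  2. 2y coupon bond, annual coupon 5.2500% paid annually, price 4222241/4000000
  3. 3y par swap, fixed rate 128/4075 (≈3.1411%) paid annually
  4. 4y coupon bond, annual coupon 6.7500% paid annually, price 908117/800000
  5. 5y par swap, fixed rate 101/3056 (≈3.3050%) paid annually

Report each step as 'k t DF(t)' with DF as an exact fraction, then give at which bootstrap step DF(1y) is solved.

step 1 [1y] zero: DF = P = 1977/2000 ≈ 0.988500
step 2 [2y] bond c/1=21/400: DF=(4222241/4000000 − 21/400·(0.988500))/(1+21/400) = 596/625 ≈ 0.953600
step 3 [3y] swap r/1=128/4075: DF=(1 − 128/4075·(0.988500+0.953600))/(1+128/4075) = 569/625 ≈ 0.910400
step 4 [4y] bond c/1=27/400: DF=(908117/800000 − 27/400·(0.988500+0.953600+0.910400))/(1+27/400) = 883/1000 ≈ 0.883000
step 5 [5y] swap r/1=101/3056: DF=(1 − 101/3056·(0.988500+0.953600+0.910400+0.883000))/(1+101/3056) = 1697/2000 ≈ 0.848500

1 1 1977/2000
2 2 596/625
3 3 569/625
4 4 883/1000
5 5 1697/2000
DF(1y) is solved at step 1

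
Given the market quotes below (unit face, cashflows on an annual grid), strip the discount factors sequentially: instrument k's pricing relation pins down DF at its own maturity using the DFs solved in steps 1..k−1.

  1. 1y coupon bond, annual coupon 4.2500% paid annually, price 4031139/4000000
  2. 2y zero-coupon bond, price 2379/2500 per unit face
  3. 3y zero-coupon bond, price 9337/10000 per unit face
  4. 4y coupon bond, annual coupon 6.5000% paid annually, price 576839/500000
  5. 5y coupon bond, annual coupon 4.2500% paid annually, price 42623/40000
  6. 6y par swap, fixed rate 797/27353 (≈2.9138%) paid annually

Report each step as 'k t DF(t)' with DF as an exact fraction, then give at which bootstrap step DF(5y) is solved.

step 1 [1y] bond c/1=17/400: DF=(4031139/4000000 − 17/400·(0))/(1+17/400) = 9667/10000 ≈ 0.966700
step 2 [2y] zero: DF = P = 2379/2500 ≈ 0.951600
step 3 [3y] zero: DF = P = 9337/10000 ≈ 0.933700
step 4 [4y] bond c/1=13/200: DF=(576839/500000 − 13/200·(0.966700+0.951600+0.933700))/(1+13/200) = 2273/2500 ≈ 0.909200
step 5 [5y] bond c/1=17/400: DF=(42623/40000 − 17/400·(0.966700+0.951600+0.933700+0.909200))/(1+17/400) = 543/625 ≈ 0.868800
step 6 [6y] swap r/1=797/27353: DF=(1 − 797/27353·(0.966700+0.951600+0.933700+0.909200+0.868800))/(1+797/27353) = 4203/5000 ≈ 0.840600

1 1 9667/10000
2 2 2379/2500
3 3 9337/10000
4 4 2273/2500
5 5 543/625
6 6 4203/5000
DF(5y) is solved at step 5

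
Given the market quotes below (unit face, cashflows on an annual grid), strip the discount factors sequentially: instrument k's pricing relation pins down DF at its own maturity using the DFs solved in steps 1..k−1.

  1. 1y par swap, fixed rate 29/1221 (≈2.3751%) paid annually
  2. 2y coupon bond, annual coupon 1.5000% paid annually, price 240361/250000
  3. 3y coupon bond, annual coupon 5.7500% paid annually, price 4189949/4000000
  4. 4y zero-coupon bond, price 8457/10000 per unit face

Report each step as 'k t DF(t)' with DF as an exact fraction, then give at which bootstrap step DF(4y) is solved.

step 1 [1y] swap r/1=29/1221: DF=(1 − 29/1221·(0))/(1+29/1221) = 1221/1250 ≈ 0.976800
step 2 [2y] bond c/1=3/200: DF=(240361/250000 − 3/200·(0.976800))/(1+3/200) = 583/625 ≈ 0.932800
step 3 [3y] bond c/1=23/400: DF=(4189949/4000000 − 23/400·(0.976800+0.932800))/(1+23/400) = 8867/10000 ≈ 0.886700
step 4 [4y] zero: DF = P = 8457/10000 ≈ 0.845700

1 1 1221/1250
2 2 583/625
3 3 8867/10000
4 4 8457/10000
DF(4y) is solved at step 4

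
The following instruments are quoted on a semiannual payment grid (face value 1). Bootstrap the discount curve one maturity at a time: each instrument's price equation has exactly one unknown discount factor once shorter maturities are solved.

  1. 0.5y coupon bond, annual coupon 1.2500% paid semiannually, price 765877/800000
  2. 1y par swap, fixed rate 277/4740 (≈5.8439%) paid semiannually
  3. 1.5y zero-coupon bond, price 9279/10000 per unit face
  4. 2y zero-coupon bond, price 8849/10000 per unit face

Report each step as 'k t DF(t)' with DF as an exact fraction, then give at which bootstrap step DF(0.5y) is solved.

step 1 [0.5y] bond c/2=1/160: DF=(765877/800000 − 1/160·(0))/(1+1/160) = 4757/5000 ≈ 0.951400
step 2 [1y] swap r/2=277/9480: DF=(1 − 277/9480·(0.951400))/(1+277/9480) = 4723/5000 ≈ 0.944600
step 3 [1.5y] zero: DF = P = 9279/10000 ≈ 0.927900
step 4 [2y] zero: DF = P = 8849/10000 ≈ 0.884900

1 1/2 4757/5000
2 1 4723/5000
3 3/2 9279/10000
4 2 8849/10000
DF(0.5y) is solved at step 1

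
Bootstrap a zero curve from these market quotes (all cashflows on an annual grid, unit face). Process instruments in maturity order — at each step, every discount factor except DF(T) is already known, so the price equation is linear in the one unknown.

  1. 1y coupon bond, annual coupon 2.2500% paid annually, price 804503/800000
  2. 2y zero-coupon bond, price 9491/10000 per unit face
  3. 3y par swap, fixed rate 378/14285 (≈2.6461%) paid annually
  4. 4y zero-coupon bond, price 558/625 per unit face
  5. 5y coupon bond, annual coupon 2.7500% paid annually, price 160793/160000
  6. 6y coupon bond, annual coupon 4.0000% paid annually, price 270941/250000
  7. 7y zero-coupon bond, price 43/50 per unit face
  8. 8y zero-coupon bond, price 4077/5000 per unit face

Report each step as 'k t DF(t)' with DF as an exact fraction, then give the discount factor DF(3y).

1 1 1967/2000
2 2 9491/10000
3 3 2311/2500
4 4 558/625
5 5 8777/10000
6 6 8641/10000
7 7 43/50
8 8 4077/5000
DF(3y) = 2311/2500 ≈ 0.924400

step 1 [1y] bond c/1=9/400: DF=(804503/800000 − 9/400·(0))/(1+9/400) = 1967/2000 ≈ 0.983500
step 2 [2y] zero: DF = P = 9491/10000 ≈ 0.949100
step 3 [3y] swap r/1=378/14285: DF=(1 − 378/14285·(0.983500+0.949100))/(1+378/14285) = 2311/2500 ≈ 0.924400
step 4 [4y] zero: DF = P = 558/625 ≈ 0.892800
step 5 [5y] bond c/1=11/400: DF=(160793/160000 − 11/400·(0.983500+0.949100+0.924400+0.892800))/(1+11/400) = 8777/10000 ≈ 0.877700
step 6 [6y] bond c/1=1/25: DF=(270941/250000 − 1/25·(0.983500+0.949100+0.924400+0.892800+0.877700))/(1+1/25) = 8641/10000 ≈ 0.864100
step 7 [7y] zero: DF = P = 43/50 ≈ 0.860000
step 8 [8y] zero: DF = P = 4077/5000 ≈ 0.815400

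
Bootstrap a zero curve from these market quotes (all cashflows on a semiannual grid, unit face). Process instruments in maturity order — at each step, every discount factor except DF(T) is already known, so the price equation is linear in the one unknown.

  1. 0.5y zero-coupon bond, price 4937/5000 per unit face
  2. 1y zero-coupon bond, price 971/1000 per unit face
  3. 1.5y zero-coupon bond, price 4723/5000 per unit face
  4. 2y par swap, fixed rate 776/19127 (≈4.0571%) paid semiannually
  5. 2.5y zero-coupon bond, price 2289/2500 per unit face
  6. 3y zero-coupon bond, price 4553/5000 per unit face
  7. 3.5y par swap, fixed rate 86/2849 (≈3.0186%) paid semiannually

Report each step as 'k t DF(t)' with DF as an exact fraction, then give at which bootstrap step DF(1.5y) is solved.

1 1/2 4937/5000
2 1 971/1000
3 3/2 4723/5000
4 2 1153/1250
5 5/2 2289/2500
6 3 4553/5000
7 7/2 9011/10000
DF(1.5y) is solved at step 3

step 1 [0.5y] zero: DF = P = 4937/5000 ≈ 0.987400
step 2 [1y] zero: DF = P = 971/1000 ≈ 0.971000
step 3 [1.5y] zero: DF = P = 4723/5000 ≈ 0.944600
step 4 [2y] swap r/2=388/19127: DF=(1 − 388/19127·(0.987400+0.971000+0.944600))/(1+388/19127) = 1153/1250 ≈ 0.922400
step 5 [2.5y] zero: DF = P = 2289/2500 ≈ 0.915600
step 6 [3y] zero: DF = P = 4553/5000 ≈ 0.910600
step 7 [3.5y] swap r/2=43/2849: DF=(1 − 43/2849·(0.987400+0.971000+0.944600+0.922400+0.915600+0.910600))/(1+43/2849) = 9011/10000 ≈ 0.901100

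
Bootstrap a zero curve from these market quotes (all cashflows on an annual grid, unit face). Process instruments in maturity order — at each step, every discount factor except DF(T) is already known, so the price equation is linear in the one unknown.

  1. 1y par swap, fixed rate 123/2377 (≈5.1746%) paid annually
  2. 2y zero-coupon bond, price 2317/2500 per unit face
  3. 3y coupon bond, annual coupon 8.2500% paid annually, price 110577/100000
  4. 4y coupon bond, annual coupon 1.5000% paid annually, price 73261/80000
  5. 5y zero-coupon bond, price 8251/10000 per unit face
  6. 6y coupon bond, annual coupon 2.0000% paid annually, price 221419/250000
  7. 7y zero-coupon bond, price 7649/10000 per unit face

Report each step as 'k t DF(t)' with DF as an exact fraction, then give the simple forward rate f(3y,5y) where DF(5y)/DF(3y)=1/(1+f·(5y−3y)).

step 1 [1y] swap r/1=123/2377: DF=(1 − 123/2377·(0))/(1+123/2377) = 2377/2500 ≈ 0.950800
step 2 [2y] zero: DF = P = 2317/2500 ≈ 0.926800
step 3 [3y] bond c/1=33/400: DF=(110577/100000 − 33/400·(0.950800+0.926800))/(1+33/400) = 549/625 ≈ 0.878400
step 4 [4y] bond c/1=3/200: DF=(73261/80000 − 3/200·(0.950800+0.926800+0.878400))/(1+3/200) = 1723/2000 ≈ 0.861500
step 5 [5y] zero: DF = P = 8251/10000 ≈ 0.825100
step 6 [6y] bond c/1=1/50: DF=(221419/250000 − 1/50·(0.950800+0.926800+0.878400+0.861500+0.825100))/(1+1/50) = 1953/2500 ≈ 0.781200
step 7 [7y] zero: DF = P = 7649/10000 ≈ 0.764900

1 1 2377/2500
2 2 2317/2500
3 3 549/625
4 4 1723/2000
5 5 8251/10000
6 6 1953/2500
7 7 7649/10000
f(3y,5y) = ((549/625)/(8251/10000) − 1)/(2) = 533/16502 ≈ 3.2299%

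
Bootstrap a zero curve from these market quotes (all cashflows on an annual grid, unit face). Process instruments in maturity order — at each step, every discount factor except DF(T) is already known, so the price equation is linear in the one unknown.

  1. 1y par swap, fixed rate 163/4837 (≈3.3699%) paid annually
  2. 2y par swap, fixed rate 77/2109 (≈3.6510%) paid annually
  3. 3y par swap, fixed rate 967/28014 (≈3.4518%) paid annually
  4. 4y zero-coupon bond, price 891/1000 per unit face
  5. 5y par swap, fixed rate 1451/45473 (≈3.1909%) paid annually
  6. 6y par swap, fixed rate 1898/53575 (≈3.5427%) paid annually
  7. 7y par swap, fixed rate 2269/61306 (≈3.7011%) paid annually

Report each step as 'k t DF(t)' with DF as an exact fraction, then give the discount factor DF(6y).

step 1 [1y] swap r/1=163/4837: DF=(1 − 163/4837·(0))/(1+163/4837) = 4837/5000 ≈ 0.967400
step 2 [2y] swap r/1=77/2109: DF=(1 − 77/2109·(0.967400))/(1+77/2109) = 9307/10000 ≈ 0.930700
step 3 [3y] swap r/1=967/28014: DF=(1 − 967/28014·(0.967400+0.930700))/(1+967/28014) = 9033/10000 ≈ 0.903300
step 4 [4y] zero: DF = P = 891/1000 ≈ 0.891000
step 5 [5y] swap r/1=1451/45473: DF=(1 − 1451/45473·(0.967400+0.930700+0.903300+0.891000))/(1+1451/45473) = 8549/10000 ≈ 0.854900
step 6 [6y] swap r/1=1898/53575: DF=(1 − 1898/53575·(0.967400+0.930700+0.903300+0.891000+0.854900))/(1+1898/53575) = 4051/5000 ≈ 0.810200
step 7 [7y] swap r/1=2269/61306: DF=(1 − 2269/61306·(0.967400+0.930700+0.903300+0.891000+0.854900+0.810200))/(1+2269/61306) = 7731/10000 ≈ 0.773100

1 1 4837/5000
2 2 9307/10000
3 3 9033/10000
4 4 891/1000
5 5 8549/10000
6 6 4051/5000
7 7 7731/10000
DF(6y) = 4051/5000 ≈ 0.810200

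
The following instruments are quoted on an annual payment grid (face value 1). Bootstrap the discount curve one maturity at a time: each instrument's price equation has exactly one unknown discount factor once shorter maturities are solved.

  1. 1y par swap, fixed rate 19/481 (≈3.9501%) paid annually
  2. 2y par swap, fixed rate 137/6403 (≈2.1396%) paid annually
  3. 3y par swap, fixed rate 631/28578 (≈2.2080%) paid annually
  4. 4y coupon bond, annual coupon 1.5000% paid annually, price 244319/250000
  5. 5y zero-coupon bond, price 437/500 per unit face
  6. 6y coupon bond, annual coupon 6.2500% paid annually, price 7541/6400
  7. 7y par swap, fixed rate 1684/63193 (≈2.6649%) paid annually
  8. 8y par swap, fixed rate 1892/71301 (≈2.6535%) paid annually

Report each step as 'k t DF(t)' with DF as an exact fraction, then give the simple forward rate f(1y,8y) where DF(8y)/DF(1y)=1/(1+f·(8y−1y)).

step 1 [1y] swap r/1=19/481: DF=(1 − 19/481·(0))/(1+19/481) = 481/500 ≈ 0.962000
step 2 [2y] swap r/1=137/6403: DF=(1 − 137/6403·(0.962000))/(1+137/6403) = 9589/10000 ≈ 0.958900
step 3 [3y] swap r/1=631/28578: DF=(1 − 631/28578·(0.962000+0.958900))/(1+631/28578) = 9369/10000 ≈ 0.936900
step 4 [4y] bond c/1=3/200: DF=(244319/250000 − 3/200·(0.962000+0.958900+0.936900))/(1+3/200) = 4603/5000 ≈ 0.920600
step 5 [5y] zero: DF = P = 437/500 ≈ 0.874000
step 6 [6y] bond c/1=1/16: DF=(7541/6400 − 1/16·(0.962000+0.958900+0.936900+0.920600+0.874000))/(1+1/16) = 8353/10000 ≈ 0.835300
step 7 [7y] swap r/1=1684/63193: DF=(1 − 1684/63193·(0.962000+0.958900+0.936900+0.920600+0.874000+0.835300))/(1+1684/63193) = 2079/2500 ≈ 0.831600
step 8 [8y] swap r/1=1892/71301: DF=(1 − 1892/71301·(0.962000+0.958900+0.936900+0.920600+0.874000+0.835300+0.831600))/(1+1892/71301) = 2027/2500 ≈ 0.810800

1 1 481/500
2 2 9589/10000
3 3 9369/10000
4 4 4603/5000
5 5 437/500
6 6 8353/10000
7 7 2079/2500
8 8 2027/2500
f(1y,8y) = ((481/500)/(2027/2500) − 1)/(7) = 54/2027 ≈ 2.6640%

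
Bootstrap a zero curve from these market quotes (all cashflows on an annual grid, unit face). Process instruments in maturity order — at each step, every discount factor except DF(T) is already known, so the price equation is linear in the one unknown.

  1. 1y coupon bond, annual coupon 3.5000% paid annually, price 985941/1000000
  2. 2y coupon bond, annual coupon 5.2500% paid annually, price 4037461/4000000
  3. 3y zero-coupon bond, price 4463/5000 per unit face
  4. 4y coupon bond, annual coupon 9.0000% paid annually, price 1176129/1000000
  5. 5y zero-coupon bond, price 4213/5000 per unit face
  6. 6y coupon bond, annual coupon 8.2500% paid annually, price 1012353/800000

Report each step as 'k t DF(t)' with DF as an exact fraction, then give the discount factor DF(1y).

1 1 4763/5000
2 2 1823/2000
3 3 4463/5000
4 4 4257/5000
5 5 4213/5000
6 6 4149/5000
DF(1y) = 4763/5000 ≈ 0.952600

step 1 [1y] bond c/1=7/200: DF=(985941/1000000 − 7/200·(0))/(1+7/200) = 4763/5000 ≈ 0.952600
step 2 [2y] bond c/1=21/400: DF=(4037461/4000000 − 21/400·(0.952600))/(1+21/400) = 1823/2000 ≈ 0.911500
step 3 [3y] zero: DF = P = 4463/5000 ≈ 0.892600
step 4 [4y] bond c/1=9/100: DF=(1176129/1000000 − 9/100·(0.952600+0.911500+0.892600))/(1+9/100) = 4257/5000 ≈ 0.851400
step 5 [5y] zero: DF = P = 4213/5000 ≈ 0.842600
step 6 [6y] bond c/1=33/400: DF=(1012353/800000 − 33/400·(0.952600+0.911500+0.892600+0.851400+0.842600))/(1+33/400) = 4149/5000 ≈ 0.829800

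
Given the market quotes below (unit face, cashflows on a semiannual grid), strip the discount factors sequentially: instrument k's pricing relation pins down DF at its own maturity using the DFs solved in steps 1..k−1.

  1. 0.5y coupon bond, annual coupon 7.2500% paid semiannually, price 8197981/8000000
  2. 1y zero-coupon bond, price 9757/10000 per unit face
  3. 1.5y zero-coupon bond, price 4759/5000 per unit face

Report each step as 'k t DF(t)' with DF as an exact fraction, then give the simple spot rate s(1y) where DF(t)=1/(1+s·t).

step 1 [0.5y] bond c/2=29/800: DF=(8197981/8000000 − 29/800·(0))/(1+29/800) = 9889/10000 ≈ 0.988900
step 2 [1y] zero: DF = P = 9757/10000 ≈ 0.975700
step 3 [1.5y] zero: DF = P = 4759/5000 ≈ 0.951800

1 1/2 9889/10000
2 1 9757/10000
3 3/2 4759/5000
s(1y) = (1/(9757/10000) − 1)/(1) = 243/9757 ≈ 2.4905%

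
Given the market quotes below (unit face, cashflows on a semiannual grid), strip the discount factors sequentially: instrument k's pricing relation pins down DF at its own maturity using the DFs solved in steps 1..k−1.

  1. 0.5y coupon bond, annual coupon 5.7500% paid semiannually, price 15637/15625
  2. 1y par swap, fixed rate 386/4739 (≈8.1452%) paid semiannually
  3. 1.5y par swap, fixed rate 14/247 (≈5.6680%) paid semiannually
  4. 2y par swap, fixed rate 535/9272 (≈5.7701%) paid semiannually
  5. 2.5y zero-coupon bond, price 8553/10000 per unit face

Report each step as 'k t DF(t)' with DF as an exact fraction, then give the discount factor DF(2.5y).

1 1/2 608/625
2 1 2307/2500
3 3/2 4601/5000
4 2 893/1000
5 5/2 8553/10000
DF(2.5y) = 8553/10000 ≈ 0.855300

step 1 [0.5y] bond c/2=23/800: DF=(15637/15625 − 23/800·(0))/(1+23/800) = 608/625 ≈ 0.972800
step 2 [1y] swap r/2=193/4739: DF=(1 − 193/4739·(0.972800))/(1+193/4739) = 2307/2500 ≈ 0.922800
step 3 [1.5y] swap r/2=7/247: DF=(1 − 7/247·(0.972800+0.922800))/(1+7/247) = 4601/5000 ≈ 0.920200
step 4 [2y] swap r/2=535/18544: DF=(1 − 535/18544·(0.972800+0.922800+0.920200))/(1+535/18544) = 893/1000 ≈ 0.893000
step 5 [2.5y] zero: DF = P = 8553/10000 ≈ 0.855300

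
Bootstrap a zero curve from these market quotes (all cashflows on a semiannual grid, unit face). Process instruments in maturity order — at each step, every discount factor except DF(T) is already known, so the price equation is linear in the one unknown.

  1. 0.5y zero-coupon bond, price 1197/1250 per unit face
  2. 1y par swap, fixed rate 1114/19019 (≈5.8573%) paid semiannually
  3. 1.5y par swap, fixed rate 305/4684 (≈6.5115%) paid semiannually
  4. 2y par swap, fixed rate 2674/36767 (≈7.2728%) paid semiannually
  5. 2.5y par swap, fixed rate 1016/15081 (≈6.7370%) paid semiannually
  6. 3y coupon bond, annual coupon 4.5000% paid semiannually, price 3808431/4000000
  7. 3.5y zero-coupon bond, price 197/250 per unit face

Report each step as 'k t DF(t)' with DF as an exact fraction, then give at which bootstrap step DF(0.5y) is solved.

step 1 [0.5y] zero: DF = P = 1197/1250 ≈ 0.957600
step 2 [1y] swap r/2=557/19019: DF=(1 − 557/19019·(0.957600))/(1+557/19019) = 9443/10000 ≈ 0.944300
step 3 [1.5y] swap r/2=305/9368: DF=(1 − 305/9368·(0.957600+0.944300))/(1+305/9368) = 1817/2000 ≈ 0.908500
step 4 [2y] swap r/2=1337/36767: DF=(1 − 1337/36767·(0.957600+0.944300+0.908500))/(1+1337/36767) = 8663/10000 ≈ 0.866300
step 5 [2.5y] swap r/2=508/15081: DF=(1 − 508/15081·(0.957600+0.944300+0.908500+0.866300))/(1+508/15081) = 2119/2500 ≈ 0.847600
step 6 [3y] bond c/2=9/400: DF=(3808431/4000000 − 9/400·(0.957600+0.944300+0.908500+0.866300+0.847600))/(1+9/400) = 2079/2500 ≈ 0.831600
step 7 [3.5y] zero: DF = P = 197/250 ≈ 0.788000

1 1/2 1197/1250
2 1 9443/10000
3 3/2 1817/2000
4 2 8663/10000
5 5/2 2119/2500
6 3 2079/2500
7 7/2 197/250
DF(0.5y) is solved at step 1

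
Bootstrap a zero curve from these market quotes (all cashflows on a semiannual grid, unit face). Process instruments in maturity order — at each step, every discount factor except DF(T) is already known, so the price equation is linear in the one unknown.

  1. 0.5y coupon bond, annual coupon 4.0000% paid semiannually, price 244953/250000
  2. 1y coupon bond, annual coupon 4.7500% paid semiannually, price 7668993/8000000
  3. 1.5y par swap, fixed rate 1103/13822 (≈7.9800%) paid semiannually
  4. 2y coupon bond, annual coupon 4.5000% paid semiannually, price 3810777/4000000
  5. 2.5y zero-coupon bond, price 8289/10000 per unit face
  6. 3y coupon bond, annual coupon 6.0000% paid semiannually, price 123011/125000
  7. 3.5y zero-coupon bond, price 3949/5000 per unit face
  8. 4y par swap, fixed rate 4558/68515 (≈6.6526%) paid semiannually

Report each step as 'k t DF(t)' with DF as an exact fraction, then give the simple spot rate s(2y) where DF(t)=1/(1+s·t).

1 1/2 4803/5000
2 1 9141/10000
3 3/2 8897/10000
4 2 8709/10000
5 5/2 8289/10000
6 3 4127/5000
7 7/2 3949/5000
8 4 7721/10000
s(2y) = (1/(8709/10000) − 1)/(2) = 1291/17418 ≈ 7.4119%

step 1 [0.5y] bond c/2=1/50: DF=(244953/250000 − 1/50·(0))/(1+1/50) = 4803/5000 ≈ 0.960600
step 2 [1y] bond c/2=19/800: DF=(7668993/8000000 − 19/800·(0.960600))/(1+19/800) = 9141/10000 ≈ 0.914100
step 3 [1.5y] swap r/2=1103/27644: DF=(1 − 1103/27644·(0.960600+0.914100))/(1+1103/27644) = 8897/10000 ≈ 0.889700
step 4 [2y] bond c/2=9/400: DF=(3810777/4000000 − 9/400·(0.960600+0.914100+0.889700))/(1+9/400) = 8709/10000 ≈ 0.870900
step 5 [2.5y] zero: DF = P = 8289/10000 ≈ 0.828900
step 6 [3y] bond c/2=3/100: DF=(123011/125000 − 3/100·(0.960600+0.914100+0.889700+0.870900+0.828900))/(1+3/100) = 4127/5000 ≈ 0.825400
step 7 [3.5y] zero: DF = P = 3949/5000 ≈ 0.789800
step 8 [4y] swap r/2=2279/68515: DF=(1 − 2279/68515·(0.960600+0.914100+0.889700+0.870900+0.828900+0.825400+0.789800))/(1+2279/68515) = 7721/10000 ≈ 0.772100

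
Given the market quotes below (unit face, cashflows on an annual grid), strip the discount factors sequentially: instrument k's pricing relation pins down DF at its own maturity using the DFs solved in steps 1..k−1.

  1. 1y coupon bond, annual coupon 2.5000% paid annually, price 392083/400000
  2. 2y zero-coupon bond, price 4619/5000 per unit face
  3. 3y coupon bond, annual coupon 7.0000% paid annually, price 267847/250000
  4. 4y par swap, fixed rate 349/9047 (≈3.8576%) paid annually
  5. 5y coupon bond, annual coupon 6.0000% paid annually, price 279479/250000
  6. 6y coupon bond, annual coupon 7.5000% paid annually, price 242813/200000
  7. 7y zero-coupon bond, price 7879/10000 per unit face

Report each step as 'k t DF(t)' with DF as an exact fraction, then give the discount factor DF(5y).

step 1 [1y] bond c/1=1/40: DF=(392083/400000 − 1/40·(0))/(1+1/40) = 9563/10000 ≈ 0.956300
step 2 [2y] zero: DF = P = 4619/5000 ≈ 0.923800
step 3 [3y] bond c/1=7/100: DF=(267847/250000 − 7/100·(0.956300+0.923800))/(1+7/100) = 8783/10000 ≈ 0.878300
step 4 [4y] swap r/1=349/9047: DF=(1 − 349/9047·(0.956300+0.923800+0.878300))/(1+349/9047) = 2151/2500 ≈ 0.860400
step 5 [5y] bond c/1=3/50: DF=(279479/250000 − 3/50·(0.956300+0.923800+0.878300+0.860400))/(1+3/50) = 4249/5000 ≈ 0.849800
step 6 [6y] bond c/1=3/40: DF=(242813/200000 − 3/40·(0.956300+0.923800+0.878300+0.860400+0.849800))/(1+3/40) = 511/625 ≈ 0.817600
step 7 [7y] zero: DF = P = 7879/10000 ≈ 0.787900

1 1 9563/10000
2 2 4619/5000
3 3 8783/10000
4 4 2151/2500
5 5 4249/5000
6 6 511/625
7 7 7879/10000
DF(5y) = 4249/5000 ≈ 0.849800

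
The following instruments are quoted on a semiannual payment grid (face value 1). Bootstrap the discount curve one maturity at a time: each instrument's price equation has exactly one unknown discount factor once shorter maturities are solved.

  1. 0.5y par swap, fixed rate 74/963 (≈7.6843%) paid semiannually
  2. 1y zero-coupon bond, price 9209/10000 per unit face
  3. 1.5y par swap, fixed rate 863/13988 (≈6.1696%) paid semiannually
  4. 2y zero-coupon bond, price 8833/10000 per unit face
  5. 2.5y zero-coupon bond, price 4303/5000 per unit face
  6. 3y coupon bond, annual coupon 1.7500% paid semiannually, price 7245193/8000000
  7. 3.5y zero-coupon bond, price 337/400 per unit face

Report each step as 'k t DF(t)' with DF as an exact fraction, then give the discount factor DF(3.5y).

step 1 [0.5y] swap r/2=37/963: DF=(1 − 37/963·(0))/(1+37/963) = 963/1000 ≈ 0.963000
step 2 [1y] zero: DF = P = 9209/10000 ≈ 0.920900
step 3 [1.5y] swap r/2=863/27976: DF=(1 − 863/27976·(0.963000+0.920900))/(1+863/27976) = 9137/10000 ≈ 0.913700
step 4 [2y] zero: DF = P = 8833/10000 ≈ 0.883300
step 5 [2.5y] zero: DF = P = 4303/5000 ≈ 0.860600
step 6 [3y] bond c/2=7/800: DF=(7245193/8000000 − 7/800·(0.963000+0.920900+0.913700+0.883300+0.860600))/(1+7/800) = 1073/1250 ≈ 0.858400
step 7 [3.5y] zero: DF = P = 337/400 ≈ 0.842500

1 1/2 963/1000
2 1 9209/10000
3 3/2 9137/10000
4 2 8833/10000
5 5/2 4303/5000
6 3 1073/1250
7 7/2 337/400
DF(3.5y) = 337/400 ≈ 0.842500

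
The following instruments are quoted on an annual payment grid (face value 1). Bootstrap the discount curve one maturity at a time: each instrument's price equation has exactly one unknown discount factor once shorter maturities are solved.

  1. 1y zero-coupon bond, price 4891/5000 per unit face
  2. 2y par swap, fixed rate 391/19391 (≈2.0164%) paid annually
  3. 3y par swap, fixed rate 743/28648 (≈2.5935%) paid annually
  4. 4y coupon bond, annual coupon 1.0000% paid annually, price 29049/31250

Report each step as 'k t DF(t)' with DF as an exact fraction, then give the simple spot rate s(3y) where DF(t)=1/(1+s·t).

1 1 4891/5000
2 2 9609/10000
3 3 9257/10000
4 4 223/250
s(3y) = (1/(9257/10000) − 1)/(3) = 743/27771 ≈ 2.6755%

step 1 [1y] zero: DF = P = 4891/5000 ≈ 0.978200
step 2 [2y] swap r/1=391/19391: DF=(1 − 391/19391·(0.978200))/(1+391/19391) = 9609/10000 ≈ 0.960900
step 3 [3y] swap r/1=743/28648: DF=(1 − 743/28648·(0.978200+0.960900))/(1+743/28648) = 9257/10000 ≈ 0.925700
step 4 [4y] bond c/1=1/100: DF=(29049/31250 − 1/100·(0.978200+0.960900+0.925700))/(1+1/100) = 223/250 ≈ 0.892000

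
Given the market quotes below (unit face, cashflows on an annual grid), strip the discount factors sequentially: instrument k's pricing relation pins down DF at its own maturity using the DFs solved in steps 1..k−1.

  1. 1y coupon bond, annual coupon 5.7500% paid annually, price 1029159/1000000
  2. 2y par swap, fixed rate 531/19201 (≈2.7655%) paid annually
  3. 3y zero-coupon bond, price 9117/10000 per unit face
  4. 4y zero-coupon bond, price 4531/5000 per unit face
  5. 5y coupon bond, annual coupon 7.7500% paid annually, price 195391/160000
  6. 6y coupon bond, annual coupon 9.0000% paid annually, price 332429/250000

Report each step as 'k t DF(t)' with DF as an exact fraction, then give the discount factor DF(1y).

1 1 2433/2500
2 2 9469/10000
3 3 9117/10000
4 4 4531/5000
5 5 1729/2000
6 6 8399/10000
DF(1y) = 2433/2500 ≈ 0.973200

step 1 [1y] bond c/1=23/400: DF=(1029159/1000000 − 23/400·(0))/(1+23/400) = 2433/2500 ≈ 0.973200
step 2 [2y] swap r/1=531/19201: DF=(1 − 531/19201·(0.973200))/(1+531/19201) = 9469/10000 ≈ 0.946900
step 3 [3y] zero: DF = P = 9117/10000 ≈ 0.911700
step 4 [4y] zero: DF = P = 4531/5000 ≈ 0.906200
step 5 [5y] bond c/1=31/400: DF=(195391/160000 − 31/400·(0.973200+0.946900+0.911700+0.906200))/(1+31/400) = 1729/2000 ≈ 0.864500
step 6 [6y] bond c/1=9/100: DF=(332429/250000 − 9/100·(0.973200+0.946900+0.911700+0.906200+0.864500))/(1+9/100) = 8399/10000 ≈ 0.839900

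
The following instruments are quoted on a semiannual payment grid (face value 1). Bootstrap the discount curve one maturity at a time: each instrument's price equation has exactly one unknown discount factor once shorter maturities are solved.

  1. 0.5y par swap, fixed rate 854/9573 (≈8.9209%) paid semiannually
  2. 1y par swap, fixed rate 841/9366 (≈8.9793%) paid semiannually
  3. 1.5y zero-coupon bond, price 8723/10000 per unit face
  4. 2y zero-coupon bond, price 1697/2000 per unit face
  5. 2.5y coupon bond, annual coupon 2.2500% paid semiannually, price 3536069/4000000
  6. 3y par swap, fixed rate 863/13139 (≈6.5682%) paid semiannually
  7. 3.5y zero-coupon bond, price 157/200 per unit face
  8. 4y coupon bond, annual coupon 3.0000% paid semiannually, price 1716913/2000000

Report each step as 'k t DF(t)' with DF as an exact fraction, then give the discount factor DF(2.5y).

step 1 [0.5y] swap r/2=427/9573: DF=(1 − 427/9573·(0))/(1+427/9573) = 9573/10000 ≈ 0.957300
step 2 [1y] swap r/2=841/18732: DF=(1 − 841/18732·(0.957300))/(1+841/18732) = 9159/10000 ≈ 0.915900
step 3 [1.5y] zero: DF = P = 8723/10000 ≈ 0.872300
step 4 [2y] zero: DF = P = 1697/2000 ≈ 0.848500
step 5 [2.5y] bond c/2=9/800: DF=(3536069/4000000 − 9/800·(0.957300+0.915900+0.872300+0.848500))/(1+9/800) = 4171/5000 ≈ 0.834200
step 6 [3y] swap r/2=863/26278: DF=(1 − 863/26278·(0.957300+0.915900+0.872300+0.848500+0.834200))/(1+863/26278) = 4137/5000 ≈ 0.827400
step 7 [3.5y] zero: DF = P = 157/200 ≈ 0.785000
step 8 [4y] bond c/2=3/200: DF=(1716913/2000000 − 3/200·(0.957300+0.915900+0.872300+0.848500+0.834200+0.827400+0.785000))/(1+3/200) = 1513/2000 ≈ 0.756500

1 1/2 9573/10000
2 1 9159/10000
3 3/2 8723/10000
4 2 1697/2000
5 5/2 4171/5000
6 3 4137/5000
7 7/2 157/200
8 4 1513/2000
DF(2.5y) = 4171/5000 ≈ 0.834200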